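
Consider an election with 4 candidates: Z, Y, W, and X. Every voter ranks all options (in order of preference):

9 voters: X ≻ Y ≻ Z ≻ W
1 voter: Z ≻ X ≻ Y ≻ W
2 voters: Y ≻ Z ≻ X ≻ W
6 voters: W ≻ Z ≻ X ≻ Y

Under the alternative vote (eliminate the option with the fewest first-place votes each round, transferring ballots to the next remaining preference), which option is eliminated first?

Round 1: Z 1, Y 2, W 6, X 9. Eliminate Z.

Z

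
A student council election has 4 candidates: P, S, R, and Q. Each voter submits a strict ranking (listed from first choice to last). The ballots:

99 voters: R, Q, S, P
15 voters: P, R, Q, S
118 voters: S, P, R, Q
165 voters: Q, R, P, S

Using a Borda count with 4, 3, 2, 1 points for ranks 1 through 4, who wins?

R

P: 99·1 + 15·4 + 118·3 + 165·2 = 843
S: 99·2 + 15·1 + 118·4 + 165·1 = 850
R: 99·4 + 15·3 + 118·2 + 165·3 = 1172
Q: 99·3 + 15·2 + 118·1 + 165·4 = 1105
R has the highest Borda score (1172).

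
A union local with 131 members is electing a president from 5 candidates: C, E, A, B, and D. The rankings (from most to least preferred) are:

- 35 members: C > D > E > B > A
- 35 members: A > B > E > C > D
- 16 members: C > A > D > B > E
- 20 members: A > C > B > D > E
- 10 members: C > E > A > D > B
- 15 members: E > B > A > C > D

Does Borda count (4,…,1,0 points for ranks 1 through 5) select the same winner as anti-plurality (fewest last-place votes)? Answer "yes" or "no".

Borda — scores: C 354, E 230, A 318, B 241, D 167. Winner: C.
Anti-plurality — last-place votes: C 0, E 36, A 35, B 10, D 50. Winner: C.
The two methods agree.

yes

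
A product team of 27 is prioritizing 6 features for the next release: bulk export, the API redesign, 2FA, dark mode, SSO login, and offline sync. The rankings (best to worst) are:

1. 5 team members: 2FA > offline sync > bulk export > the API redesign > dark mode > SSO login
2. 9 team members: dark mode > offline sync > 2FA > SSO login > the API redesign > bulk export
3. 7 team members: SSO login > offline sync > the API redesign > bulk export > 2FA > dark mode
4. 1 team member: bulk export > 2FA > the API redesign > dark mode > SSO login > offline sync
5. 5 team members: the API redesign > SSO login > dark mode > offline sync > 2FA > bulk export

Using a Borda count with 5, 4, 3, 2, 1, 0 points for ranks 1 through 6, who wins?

offline sync

bulk export: 5·3 + 9·0 + 7·2 + 1·5 + 5·0 = 34
the API redesign: 5·2 + 9·1 + 7·3 + 1·3 + 5·5 = 68
2FA: 5·5 + 9·3 + 7·1 + 1·4 + 5·1 = 68
dark mode: 5·1 + 9·5 + 7·0 + 1·2 + 5·3 = 67
SSO login: 5·0 + 9·2 + 7·5 + 1·1 + 5·4 = 74
offline sync: 5·4 + 9·4 + 7·4 + 1·0 + 5·2 = 94
offline sync has the highest Borda score (94).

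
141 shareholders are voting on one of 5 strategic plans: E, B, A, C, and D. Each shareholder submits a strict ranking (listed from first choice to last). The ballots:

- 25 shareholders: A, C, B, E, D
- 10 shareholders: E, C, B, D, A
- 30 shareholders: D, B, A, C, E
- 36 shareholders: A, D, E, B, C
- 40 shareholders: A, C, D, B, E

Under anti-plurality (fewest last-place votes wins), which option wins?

B

Last-place votes: E 70, B 0, A 10, C 36, D 25.
B is ranked last by the fewest voters, so B wins.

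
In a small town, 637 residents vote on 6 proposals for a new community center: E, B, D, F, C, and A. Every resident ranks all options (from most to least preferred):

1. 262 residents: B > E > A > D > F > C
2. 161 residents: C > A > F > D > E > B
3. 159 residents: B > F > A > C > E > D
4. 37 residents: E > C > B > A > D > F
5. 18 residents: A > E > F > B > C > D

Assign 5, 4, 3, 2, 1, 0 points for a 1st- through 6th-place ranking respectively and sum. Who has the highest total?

E: 262·4 + 161·1 + 159·1 + 37·5 + 18·4 = 1625
B: 262·5 + 161·0 + 159·5 + 37·3 + 18·2 = 2252
D: 262·2 + 161·2 + 159·0 + 37·1 + 18·0 = 883
F: 262·1 + 161·3 + 159·4 + 37·0 + 18·3 = 1435
C: 262·0 + 161·5 + 159·2 + 37·4 + 18·1 = 1289
A: 262·3 + 161·4 + 159·3 + 37·2 + 18·5 = 2071
B has the highest Borda score (2252).

B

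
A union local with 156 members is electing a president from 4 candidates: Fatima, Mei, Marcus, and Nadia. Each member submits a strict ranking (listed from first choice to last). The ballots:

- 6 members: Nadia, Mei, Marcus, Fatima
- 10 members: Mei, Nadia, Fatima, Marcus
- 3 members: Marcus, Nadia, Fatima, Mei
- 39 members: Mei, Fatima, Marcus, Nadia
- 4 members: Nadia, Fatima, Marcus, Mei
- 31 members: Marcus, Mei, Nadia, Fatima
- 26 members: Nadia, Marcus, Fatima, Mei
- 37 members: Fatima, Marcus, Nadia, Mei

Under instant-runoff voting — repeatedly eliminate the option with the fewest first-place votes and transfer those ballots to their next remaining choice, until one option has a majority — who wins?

Mei

Round 1: Fatima 37, Mei 49, Marcus 34, Nadia 36. Eliminate Marcus.
Round 2: Fatima 37, Mei 80, Nadia 39. Mei has a majority.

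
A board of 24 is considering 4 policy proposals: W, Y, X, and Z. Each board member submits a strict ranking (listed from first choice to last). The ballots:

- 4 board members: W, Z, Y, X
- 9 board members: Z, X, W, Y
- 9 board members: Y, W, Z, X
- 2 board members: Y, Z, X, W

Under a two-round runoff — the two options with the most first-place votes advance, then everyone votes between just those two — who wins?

Z

Round 1 first-place votes: W 4, Y 11, X 0, Z 9.
Y and Z advance.
Runoff: Y is preferred to Z by 11 voters; Z by 13.
Z wins the runoff.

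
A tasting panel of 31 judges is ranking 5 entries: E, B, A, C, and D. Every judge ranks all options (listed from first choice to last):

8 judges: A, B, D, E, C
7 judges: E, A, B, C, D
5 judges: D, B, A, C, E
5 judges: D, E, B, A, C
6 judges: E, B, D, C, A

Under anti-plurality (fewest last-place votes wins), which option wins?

B

Last-place votes: E 5, B 0, A 6, C 13, D 7.
B is ranked last by the fewest voters, so B wins.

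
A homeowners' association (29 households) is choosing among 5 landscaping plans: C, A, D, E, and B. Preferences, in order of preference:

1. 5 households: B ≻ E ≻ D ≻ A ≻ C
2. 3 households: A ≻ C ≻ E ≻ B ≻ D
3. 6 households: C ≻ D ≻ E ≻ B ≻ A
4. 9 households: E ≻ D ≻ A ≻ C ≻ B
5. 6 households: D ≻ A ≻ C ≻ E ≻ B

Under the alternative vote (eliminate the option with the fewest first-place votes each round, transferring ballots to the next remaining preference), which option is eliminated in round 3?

D

Round 1: C 6, A 3, D 6, E 9, B 5. Eliminate A.
Round 2: C 9, D 6, E 9, B 5. Eliminate B.
Round 3: C 9, D 6, E 14. Eliminate D.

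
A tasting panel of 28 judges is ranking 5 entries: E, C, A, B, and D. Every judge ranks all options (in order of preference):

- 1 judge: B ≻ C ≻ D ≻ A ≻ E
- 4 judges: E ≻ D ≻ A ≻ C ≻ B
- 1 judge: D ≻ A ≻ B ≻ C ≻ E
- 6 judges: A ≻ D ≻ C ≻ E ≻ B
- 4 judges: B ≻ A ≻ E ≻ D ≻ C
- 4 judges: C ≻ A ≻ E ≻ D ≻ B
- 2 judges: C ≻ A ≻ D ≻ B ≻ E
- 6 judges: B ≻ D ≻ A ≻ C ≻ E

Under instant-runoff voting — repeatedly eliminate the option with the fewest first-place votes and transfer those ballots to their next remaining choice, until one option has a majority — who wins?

A

Round 1: E 4, C 6, A 6, B 11, D 1. Eliminate D.
Round 2: E 4, C 6, A 7, B 11. Eliminate E.
Round 3: C 6, A 11, B 11. Eliminate C.
Round 4: A 17, B 11. A has a majority.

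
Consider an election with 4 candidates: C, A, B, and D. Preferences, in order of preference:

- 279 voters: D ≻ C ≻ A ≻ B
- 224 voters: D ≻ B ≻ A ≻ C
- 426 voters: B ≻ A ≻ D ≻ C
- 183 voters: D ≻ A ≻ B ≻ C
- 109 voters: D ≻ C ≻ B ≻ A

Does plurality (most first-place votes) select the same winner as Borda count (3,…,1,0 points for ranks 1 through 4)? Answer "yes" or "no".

yes

Plurality — first-place votes: C 0, A 0, B 426, D 795. Winner: D.
Borda — scores: C 776, A 1721, B 2018, D 2811. Winner: D.
The two methods agree.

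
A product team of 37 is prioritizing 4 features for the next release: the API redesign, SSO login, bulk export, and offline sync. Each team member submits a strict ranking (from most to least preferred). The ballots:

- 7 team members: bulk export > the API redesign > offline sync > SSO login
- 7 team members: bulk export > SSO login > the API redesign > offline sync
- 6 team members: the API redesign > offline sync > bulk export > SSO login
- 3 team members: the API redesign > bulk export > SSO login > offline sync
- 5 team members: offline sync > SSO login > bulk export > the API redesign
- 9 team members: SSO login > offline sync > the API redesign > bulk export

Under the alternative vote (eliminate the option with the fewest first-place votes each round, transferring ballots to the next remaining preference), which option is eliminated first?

offline sync

Round 1: the API redesign 9, SSO login 9, bulk export 14, offline sync 5. Eliminate offline sync.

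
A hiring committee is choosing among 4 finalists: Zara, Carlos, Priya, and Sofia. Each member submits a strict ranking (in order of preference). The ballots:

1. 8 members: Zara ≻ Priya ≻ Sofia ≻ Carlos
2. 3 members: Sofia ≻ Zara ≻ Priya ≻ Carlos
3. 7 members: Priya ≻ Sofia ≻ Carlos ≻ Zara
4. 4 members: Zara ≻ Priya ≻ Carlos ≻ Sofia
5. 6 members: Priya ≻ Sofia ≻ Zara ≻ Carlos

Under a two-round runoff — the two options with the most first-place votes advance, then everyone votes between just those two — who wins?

Round 1 first-place votes: Zara 12, Carlos 0, Priya 13, Sofia 3.
Priya and Zara advance.
Runoff: Priya is preferred to Zara by 13 voters; Zara by 15.
Zara wins the runoff.

Zara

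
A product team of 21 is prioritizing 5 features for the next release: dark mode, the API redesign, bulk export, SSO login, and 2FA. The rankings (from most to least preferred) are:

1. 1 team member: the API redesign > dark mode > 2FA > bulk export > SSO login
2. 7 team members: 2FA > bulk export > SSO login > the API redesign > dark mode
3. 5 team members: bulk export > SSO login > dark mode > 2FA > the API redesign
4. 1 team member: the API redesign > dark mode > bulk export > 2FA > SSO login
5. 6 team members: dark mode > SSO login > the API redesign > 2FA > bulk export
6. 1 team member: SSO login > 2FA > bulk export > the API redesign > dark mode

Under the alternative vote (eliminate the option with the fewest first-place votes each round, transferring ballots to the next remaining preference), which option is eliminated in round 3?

bulk export

Round 1: dark mode 6, the API redesign 2, bulk export 5, SSO login 1, 2FA 7. Eliminate SSO login.
Round 2: dark mode 6, the API redesign 2, bulk export 5, 2FA 8. Eliminate the API redesign.
Round 3: dark mode 8, bulk export 5, 2FA 8. Eliminate bulk export.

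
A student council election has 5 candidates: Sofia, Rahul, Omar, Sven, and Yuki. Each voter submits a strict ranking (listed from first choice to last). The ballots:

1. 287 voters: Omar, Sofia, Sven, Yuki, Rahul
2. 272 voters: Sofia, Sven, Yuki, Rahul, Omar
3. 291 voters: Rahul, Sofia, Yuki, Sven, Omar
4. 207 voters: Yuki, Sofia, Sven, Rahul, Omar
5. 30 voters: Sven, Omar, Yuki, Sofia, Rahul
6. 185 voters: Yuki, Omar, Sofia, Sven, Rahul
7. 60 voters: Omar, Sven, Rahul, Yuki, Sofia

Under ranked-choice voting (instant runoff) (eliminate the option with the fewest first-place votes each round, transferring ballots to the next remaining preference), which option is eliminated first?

Sven

Round 1: Sofia 272, Rahul 291, Omar 347, Sven 30, Yuki 392. Eliminate Sven.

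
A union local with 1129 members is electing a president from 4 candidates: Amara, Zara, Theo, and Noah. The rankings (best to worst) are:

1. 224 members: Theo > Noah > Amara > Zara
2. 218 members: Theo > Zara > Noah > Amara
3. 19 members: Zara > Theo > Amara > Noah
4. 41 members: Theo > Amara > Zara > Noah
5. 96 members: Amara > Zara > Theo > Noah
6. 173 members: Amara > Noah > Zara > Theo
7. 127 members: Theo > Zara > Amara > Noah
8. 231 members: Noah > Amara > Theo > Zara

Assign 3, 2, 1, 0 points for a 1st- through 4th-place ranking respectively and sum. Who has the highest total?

Amara: 224·1 + 218·0 + 19·1 + 41·2 + 96·3 + 173·3 + 127·1 + 231·2 = 1721
Zara: 224·0 + 218·2 + 19·3 + 41·1 + 96·2 + 173·1 + 127·2 + 231·0 = 1153
Theo: 224·3 + 218·3 + 19·2 + 41·3 + 96·1 + 173·0 + 127·3 + 231·1 = 2195
Noah: 224·2 + 218·1 + 19·0 + 41·0 + 96·0 + 173·2 + 127·0 + 231·3 = 1705
Theo has the highest Borda score (2195).

Theo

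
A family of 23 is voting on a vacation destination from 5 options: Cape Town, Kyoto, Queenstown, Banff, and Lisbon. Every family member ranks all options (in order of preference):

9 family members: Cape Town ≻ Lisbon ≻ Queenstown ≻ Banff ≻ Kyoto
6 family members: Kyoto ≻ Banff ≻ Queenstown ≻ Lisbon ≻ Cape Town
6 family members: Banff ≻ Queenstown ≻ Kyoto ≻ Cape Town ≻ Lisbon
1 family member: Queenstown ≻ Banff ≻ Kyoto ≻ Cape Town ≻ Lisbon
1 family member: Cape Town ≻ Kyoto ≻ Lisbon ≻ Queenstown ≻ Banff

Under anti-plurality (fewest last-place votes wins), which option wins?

Queenstown

Last-place votes: Cape Town 6, Kyoto 9, Queenstown 0, Banff 1, Lisbon 7.
Queenstown is ranked last by the fewest voters, so Queenstown wins.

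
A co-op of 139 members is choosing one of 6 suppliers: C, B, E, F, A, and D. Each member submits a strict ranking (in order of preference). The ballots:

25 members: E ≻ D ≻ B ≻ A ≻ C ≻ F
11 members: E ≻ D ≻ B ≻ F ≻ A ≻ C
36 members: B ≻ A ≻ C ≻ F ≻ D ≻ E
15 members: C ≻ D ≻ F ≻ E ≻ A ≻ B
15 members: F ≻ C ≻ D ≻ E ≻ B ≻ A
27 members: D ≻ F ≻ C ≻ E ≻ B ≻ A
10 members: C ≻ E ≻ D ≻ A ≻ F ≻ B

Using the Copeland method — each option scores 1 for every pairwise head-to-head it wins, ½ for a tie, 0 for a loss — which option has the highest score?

C: beats E, F, and D; loses to B and A → score 3.
B: beats C, F, and A; loses to E and D → score 3.
E: beats B and A; loses to C, F, and D → score 2.
F: beats E; loses to C, B, A, and D → score 1.
A: beats C and F; loses to B, E, and D → score 2.
D: beats B, E, F, and A; loses to C → score 4.
D has the best pairwise record.

D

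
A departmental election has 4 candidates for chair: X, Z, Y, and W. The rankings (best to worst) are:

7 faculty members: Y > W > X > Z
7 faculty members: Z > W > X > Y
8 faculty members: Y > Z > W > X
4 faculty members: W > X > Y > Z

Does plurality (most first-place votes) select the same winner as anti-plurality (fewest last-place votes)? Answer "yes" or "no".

Plurality — first-place votes: X 0, Z 7, Y 15, W 4. Winner: Y.
Anti-plurality — last-place votes: X 8, Z 11, Y 7, W 0. Winner: W.
The two methods disagree.

no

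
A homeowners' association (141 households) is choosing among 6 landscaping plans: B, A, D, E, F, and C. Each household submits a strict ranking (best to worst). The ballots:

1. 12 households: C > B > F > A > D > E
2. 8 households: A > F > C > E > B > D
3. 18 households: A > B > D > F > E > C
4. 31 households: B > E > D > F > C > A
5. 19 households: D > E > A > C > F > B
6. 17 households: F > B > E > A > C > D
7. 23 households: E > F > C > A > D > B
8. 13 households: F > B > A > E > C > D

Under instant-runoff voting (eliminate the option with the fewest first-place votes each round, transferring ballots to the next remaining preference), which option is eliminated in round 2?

D

Round 1: B 31, A 26, D 19, E 23, F 30, C 12. Eliminate C.
Round 2: B 43, A 26, D 19, E 23, F 30. Eliminate D.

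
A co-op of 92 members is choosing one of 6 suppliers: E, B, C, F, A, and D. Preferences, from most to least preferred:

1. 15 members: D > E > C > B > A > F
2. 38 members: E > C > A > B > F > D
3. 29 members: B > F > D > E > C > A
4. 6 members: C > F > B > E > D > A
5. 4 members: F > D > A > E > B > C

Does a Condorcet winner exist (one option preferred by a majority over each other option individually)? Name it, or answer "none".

Checking pairwise contests:
D beats E 48–44.
E beats B 57–35.
E beats C 86–6.
E beats F 53–39.
E beats A 88–4.
B beats D 73–19.
Every option loses at least one head-to-head, so there is no Condorcet winner.

none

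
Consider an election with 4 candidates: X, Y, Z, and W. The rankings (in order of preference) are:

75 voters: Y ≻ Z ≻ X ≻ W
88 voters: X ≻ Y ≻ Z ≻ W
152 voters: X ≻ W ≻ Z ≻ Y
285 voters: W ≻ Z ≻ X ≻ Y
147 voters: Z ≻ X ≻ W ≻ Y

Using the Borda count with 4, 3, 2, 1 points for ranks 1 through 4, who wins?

Z

X: 75·2 + 88·4 + 152·4 + 285·2 + 147·3 = 2121
Y: 75·4 + 88·3 + 152·1 + 285·1 + 147·1 = 1148
Z: 75·3 + 88·2 + 152·2 + 285·3 + 147·4 = 2148
W: 75·1 + 88·1 + 152·3 + 285·4 + 147·2 = 2053
Z has the highest Borda score (2148).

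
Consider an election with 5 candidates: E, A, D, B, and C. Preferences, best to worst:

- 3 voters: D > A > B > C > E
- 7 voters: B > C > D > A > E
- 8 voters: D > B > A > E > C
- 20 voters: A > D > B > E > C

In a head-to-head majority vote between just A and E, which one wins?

Voters preferring A to E: 38; preferring E to A: 0.
A wins the head-to-head.

A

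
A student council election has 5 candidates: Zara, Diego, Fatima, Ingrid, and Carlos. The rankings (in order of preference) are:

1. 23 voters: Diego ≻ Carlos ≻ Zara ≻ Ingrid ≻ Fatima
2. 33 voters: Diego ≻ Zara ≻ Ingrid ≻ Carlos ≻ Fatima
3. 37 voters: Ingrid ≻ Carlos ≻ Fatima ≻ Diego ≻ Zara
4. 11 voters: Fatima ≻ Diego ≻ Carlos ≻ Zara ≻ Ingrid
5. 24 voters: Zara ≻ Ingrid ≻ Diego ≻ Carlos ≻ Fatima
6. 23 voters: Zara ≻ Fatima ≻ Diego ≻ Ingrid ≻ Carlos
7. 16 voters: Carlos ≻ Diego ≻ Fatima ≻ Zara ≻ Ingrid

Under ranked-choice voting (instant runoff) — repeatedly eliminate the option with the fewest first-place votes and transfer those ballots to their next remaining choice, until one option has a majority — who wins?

Round 1: Zara 47, Diego 56, Fatima 11, Ingrid 37, Carlos 16. Eliminate Fatima.
Round 2: Zara 47, Diego 67, Ingrid 37, Carlos 16. Eliminate Carlos.
Round 3: Zara 47, Diego 83, Ingrid 37. Eliminate Ingrid.
Round 4: Zara 47, Diego 120. Diego has a majority.

Diego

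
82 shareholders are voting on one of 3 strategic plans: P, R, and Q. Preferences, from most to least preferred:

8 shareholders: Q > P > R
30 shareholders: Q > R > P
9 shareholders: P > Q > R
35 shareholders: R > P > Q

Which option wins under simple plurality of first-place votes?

First-place votes: P 9, R 35, Q 38.
Q has the most first-place votes.

Q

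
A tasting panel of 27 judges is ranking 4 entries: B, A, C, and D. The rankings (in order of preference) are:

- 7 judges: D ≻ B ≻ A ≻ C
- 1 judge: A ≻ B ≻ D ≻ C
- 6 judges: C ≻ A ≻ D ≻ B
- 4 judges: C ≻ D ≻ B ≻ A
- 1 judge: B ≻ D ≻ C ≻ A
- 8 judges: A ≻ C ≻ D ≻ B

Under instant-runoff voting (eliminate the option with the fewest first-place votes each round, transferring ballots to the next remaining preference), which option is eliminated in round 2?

D

Round 1: B 1, A 9, C 10, D 7. Eliminate B.
Round 2: A 9, C 10, D 8. Eliminate D.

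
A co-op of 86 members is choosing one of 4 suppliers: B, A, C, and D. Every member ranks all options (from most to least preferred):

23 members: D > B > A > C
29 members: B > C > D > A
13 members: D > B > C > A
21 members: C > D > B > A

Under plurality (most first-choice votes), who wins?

D

First-place votes: B 29, A 0, C 21, D 36.
D has the most first-place votes.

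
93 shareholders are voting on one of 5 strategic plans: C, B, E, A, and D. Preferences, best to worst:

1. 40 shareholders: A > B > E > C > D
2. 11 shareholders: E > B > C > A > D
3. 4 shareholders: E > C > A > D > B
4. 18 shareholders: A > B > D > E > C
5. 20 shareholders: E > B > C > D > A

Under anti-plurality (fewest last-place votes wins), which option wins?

E

Last-place votes: C 18, B 4, E 0, A 20, D 51.
E is ranked last by the fewest voters, so E wins.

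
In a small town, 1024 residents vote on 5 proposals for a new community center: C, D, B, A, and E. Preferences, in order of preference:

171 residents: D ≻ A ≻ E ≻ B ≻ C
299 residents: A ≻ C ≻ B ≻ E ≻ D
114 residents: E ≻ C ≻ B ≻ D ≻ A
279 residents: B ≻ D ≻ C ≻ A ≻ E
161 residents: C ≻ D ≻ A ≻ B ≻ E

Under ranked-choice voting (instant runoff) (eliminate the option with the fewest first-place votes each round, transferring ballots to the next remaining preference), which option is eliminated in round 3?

Round 1: C 161, D 171, B 279, A 299, E 114. Eliminate E.
Round 2: C 275, D 171, B 279, A 299. Eliminate D.
Round 3: C 275, B 279, A 470. Eliminate C.

C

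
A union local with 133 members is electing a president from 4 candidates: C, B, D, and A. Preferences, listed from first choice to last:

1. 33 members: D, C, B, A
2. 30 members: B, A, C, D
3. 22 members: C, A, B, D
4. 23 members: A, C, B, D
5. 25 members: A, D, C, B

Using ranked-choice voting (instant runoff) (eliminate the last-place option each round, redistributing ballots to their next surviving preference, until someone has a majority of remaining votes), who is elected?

A

Round 1: C 22, B 30, D 33, A 48. Eliminate C.
Round 2: B 30, D 33, A 70. A has a majority.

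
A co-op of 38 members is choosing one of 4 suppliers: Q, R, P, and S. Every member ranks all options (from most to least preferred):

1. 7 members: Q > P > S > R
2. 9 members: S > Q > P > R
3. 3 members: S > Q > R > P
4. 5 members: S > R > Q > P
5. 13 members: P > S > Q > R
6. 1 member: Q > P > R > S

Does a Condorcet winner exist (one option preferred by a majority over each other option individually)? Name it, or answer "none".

Checking pairwise contests:
S beats Q 30–8.
Q beats R 33–5.
Q beats P 25–13.
P beats S 21–17.
Every option loses at least one head-to-head, so there is no Condorcet winner.

none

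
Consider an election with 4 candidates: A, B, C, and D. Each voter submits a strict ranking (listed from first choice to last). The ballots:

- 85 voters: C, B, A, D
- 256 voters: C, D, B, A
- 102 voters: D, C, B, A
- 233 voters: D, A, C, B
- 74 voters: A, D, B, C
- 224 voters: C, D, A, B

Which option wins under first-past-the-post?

C

First-place votes: A 74, B 0, C 565, D 335.
C has the most first-place votes.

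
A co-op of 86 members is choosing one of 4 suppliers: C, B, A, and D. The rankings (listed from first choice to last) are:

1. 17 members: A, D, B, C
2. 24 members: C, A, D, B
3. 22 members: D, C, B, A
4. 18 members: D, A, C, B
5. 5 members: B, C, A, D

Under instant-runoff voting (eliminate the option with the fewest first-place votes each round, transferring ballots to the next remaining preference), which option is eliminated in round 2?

Round 1: C 24, B 5, A 17, D 40. Eliminate B.
Round 2: C 29, A 17, D 40. Eliminate A.

A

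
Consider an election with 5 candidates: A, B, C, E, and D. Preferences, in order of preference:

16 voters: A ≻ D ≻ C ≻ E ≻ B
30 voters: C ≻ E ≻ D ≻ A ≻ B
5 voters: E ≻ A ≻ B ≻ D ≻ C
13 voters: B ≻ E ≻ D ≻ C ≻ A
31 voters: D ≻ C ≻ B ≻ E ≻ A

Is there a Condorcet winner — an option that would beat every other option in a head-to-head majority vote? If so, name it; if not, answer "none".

none

Checking pairwise contests:
C beats A 74–21.
A beats B 51–44.
D beats C 65–30.
C beats E 77–18.
E beats D 48–47.
Every option loses at least one head-to-head, so there is no Condorcet winner.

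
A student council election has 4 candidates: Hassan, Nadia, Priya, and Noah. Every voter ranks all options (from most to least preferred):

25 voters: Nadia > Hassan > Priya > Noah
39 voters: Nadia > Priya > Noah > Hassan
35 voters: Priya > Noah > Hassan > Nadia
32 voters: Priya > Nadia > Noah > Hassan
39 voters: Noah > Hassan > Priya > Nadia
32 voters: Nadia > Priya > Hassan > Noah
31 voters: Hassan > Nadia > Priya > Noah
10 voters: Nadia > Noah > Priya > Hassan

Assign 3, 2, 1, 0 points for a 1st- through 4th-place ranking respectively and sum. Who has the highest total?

Priya

Hassan: 25·2 + 39·0 + 35·1 + 32·0 + 39·2 + 32·1 + 31·3 + 10·0 = 288
Nadia: 25·3 + 39·3 + 35·0 + 32·2 + 39·0 + 32·3 + 31·2 + 10·3 = 444
Priya: 25·1 + 39·2 + 35·3 + 32·3 + 39·1 + 32·2 + 31·1 + 10·1 = 448
Noah: 25·0 + 39·1 + 35·2 + 32·1 + 39·3 + 32·0 + 31·0 + 10·2 = 278
Priya has the highest Borda score (448).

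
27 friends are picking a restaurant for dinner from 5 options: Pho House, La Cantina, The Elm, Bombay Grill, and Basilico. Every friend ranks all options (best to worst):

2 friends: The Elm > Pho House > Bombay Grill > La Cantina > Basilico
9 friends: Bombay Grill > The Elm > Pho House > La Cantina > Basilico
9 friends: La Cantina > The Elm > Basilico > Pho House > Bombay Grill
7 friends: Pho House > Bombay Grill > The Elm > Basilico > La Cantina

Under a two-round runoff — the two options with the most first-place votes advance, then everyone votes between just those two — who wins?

Bombay Grill

Round 1 first-place votes: Pho House 7, La Cantina 9, The Elm 2, Bombay Grill 9, Basilico 0.
Bombay Grill and La Cantina advance.
Runoff: Bombay Grill is preferred to La Cantina by 18 voters; La Cantina by 9.
Bombay Grill wins the runoff.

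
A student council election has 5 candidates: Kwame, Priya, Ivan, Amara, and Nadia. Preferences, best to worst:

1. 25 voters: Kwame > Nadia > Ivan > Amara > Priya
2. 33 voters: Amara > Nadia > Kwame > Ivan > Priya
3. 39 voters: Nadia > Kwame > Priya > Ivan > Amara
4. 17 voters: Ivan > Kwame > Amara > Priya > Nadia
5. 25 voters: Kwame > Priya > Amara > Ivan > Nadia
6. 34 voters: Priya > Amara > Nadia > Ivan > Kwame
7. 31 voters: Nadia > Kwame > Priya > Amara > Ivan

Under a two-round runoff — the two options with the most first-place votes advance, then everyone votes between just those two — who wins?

Round 1 first-place votes: Kwame 50, Priya 34, Ivan 17, Amara 33, Nadia 70.
Nadia and Kwame advance.
Runoff: Nadia is preferred to Kwame by 137 voters; Kwame by 67.
Nadia wins the runoff.

Nadia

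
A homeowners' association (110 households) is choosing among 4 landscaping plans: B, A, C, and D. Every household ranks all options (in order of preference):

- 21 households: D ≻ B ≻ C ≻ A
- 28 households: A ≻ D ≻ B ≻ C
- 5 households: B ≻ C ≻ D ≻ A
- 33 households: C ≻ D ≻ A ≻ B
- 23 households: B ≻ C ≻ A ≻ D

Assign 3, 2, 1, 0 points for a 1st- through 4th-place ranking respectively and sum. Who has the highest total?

D

B: 21·2 + 28·1 + 5·3 + 33·0 + 23·3 = 154
A: 21·0 + 28·3 + 5·0 + 33·1 + 23·1 = 140
C: 21·1 + 28·0 + 5·2 + 33·3 + 23·2 = 176
D: 21·3 + 28·2 + 5·1 + 33·2 + 23·0 = 190
D has the highest Borda score (190).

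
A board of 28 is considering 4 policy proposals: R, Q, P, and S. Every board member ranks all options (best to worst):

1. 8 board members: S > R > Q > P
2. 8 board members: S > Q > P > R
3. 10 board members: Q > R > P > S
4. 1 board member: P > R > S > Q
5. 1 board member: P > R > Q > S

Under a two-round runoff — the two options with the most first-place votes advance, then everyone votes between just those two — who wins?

S

Round 1 first-place votes: R 0, Q 10, P 2, S 16.
S and Q advance.
Runoff: S is preferred to Q by 17 voters; Q by 11.
S wins the runoff.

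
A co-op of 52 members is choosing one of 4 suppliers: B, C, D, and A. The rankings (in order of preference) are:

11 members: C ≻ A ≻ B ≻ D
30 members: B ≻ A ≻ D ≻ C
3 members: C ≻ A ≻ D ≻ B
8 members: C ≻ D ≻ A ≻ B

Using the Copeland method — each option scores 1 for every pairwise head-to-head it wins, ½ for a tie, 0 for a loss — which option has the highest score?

B

B: beats C, D, and A → score 3.
C: loses to B, D, and A → score 0.
D: beats C; loses to B and A → score 1.
A: beats C and D; loses to B → score 2.
B has the best pairwise record.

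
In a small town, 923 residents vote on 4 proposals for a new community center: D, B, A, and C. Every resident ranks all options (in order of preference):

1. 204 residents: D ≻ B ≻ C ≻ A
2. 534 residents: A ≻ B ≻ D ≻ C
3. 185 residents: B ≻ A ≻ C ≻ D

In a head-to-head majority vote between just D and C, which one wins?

Voters preferring D to C: 738; preferring C to D: 185.
D wins the head-to-head.

D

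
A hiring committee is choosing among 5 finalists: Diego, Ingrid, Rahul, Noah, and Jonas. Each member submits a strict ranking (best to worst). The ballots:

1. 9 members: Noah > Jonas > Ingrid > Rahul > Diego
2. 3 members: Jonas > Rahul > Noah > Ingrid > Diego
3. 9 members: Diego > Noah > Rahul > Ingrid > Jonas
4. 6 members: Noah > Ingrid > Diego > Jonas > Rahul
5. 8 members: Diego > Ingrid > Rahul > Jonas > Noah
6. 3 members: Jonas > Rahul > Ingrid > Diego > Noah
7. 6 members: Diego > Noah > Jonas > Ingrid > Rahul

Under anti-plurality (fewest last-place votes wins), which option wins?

Last-place votes: Diego 12, Ingrid 0, Rahul 12, Noah 11, Jonas 9.
Ingrid is ranked last by the fewest voters, so Ingrid wins.

Ingrid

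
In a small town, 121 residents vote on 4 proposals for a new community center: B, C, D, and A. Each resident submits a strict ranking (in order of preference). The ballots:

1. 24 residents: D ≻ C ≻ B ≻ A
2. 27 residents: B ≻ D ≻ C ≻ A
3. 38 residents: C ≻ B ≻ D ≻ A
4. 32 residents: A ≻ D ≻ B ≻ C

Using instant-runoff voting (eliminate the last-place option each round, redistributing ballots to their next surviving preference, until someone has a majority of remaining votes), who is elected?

Round 1: B 27, C 38, D 24, A 32. Eliminate D.
Round 2: B 27, C 62, A 32. C has a majority.

C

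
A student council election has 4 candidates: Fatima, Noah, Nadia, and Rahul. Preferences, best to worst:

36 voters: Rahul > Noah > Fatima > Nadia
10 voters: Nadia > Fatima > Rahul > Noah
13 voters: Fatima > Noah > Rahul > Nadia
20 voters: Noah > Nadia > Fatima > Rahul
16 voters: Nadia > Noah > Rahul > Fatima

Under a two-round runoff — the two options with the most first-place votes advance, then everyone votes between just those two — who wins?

Rahul

Round 1 first-place votes: Fatima 13, Noah 20, Nadia 26, Rahul 36.
Rahul and Nadia advance.
Runoff: Rahul is preferred to Nadia by 49 voters; Nadia by 46.
Rahul wins the runoff.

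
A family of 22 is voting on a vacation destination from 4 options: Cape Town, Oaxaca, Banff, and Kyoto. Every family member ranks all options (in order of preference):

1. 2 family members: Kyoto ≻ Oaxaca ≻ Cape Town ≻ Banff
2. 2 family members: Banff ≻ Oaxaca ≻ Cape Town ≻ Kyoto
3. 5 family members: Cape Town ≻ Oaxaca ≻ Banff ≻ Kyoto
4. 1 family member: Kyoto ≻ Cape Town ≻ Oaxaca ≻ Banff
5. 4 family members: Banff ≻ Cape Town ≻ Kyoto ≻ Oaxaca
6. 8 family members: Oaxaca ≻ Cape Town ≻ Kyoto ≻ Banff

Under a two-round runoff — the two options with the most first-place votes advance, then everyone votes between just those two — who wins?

Round 1 first-place votes: Cape Town 5, Oaxaca 8, Banff 6, Kyoto 3.
Oaxaca and Banff advance.
Runoff: Oaxaca is preferred to Banff by 16 voters; Banff by 6.
Oaxaca wins the runoff.

Oaxaca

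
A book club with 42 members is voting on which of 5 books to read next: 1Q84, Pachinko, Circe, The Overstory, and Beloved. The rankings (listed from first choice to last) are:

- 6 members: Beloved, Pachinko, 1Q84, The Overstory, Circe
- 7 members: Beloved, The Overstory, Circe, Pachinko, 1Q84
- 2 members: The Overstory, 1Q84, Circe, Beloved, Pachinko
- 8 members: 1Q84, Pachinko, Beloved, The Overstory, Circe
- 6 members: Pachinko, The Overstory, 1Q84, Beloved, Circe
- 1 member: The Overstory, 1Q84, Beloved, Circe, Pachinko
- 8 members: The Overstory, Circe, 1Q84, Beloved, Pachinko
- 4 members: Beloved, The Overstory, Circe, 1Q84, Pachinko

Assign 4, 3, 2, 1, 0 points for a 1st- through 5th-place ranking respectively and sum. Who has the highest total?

1Q84: 6·2 + 7·0 + 2·3 + 8·4 + 6·2 + 1·3 + 8·2 + 4·1 = 85
Pachinko: 6·3 + 7·1 + 2·0 + 8·3 + 6·4 + 1·0 + 8·0 + 4·0 = 73
Circe: 6·0 + 7·2 + 2·2 + 8·0 + 6·0 + 1·1 + 8·3 + 4·2 = 51
The Overstory: 6·1 + 7·3 + 2·4 + 8·1 + 6·3 + 1·4 + 8·4 + 4·3 = 109
Beloved: 6·4 + 7·4 + 2·1 + 8·2 + 6·1 + 1·2 + 8·1 + 4·4 = 102
The Overstory has the highest Borda score (109).

The Overstory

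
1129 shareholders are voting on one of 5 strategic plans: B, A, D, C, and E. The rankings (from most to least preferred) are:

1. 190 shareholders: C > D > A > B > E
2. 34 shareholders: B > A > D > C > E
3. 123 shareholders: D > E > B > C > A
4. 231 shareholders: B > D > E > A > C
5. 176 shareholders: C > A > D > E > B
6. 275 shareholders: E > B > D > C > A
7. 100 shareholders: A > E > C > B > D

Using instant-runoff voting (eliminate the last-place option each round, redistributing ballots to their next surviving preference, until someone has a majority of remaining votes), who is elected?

E

Round 1: B 265, A 100, D 123, C 366, E 275. Eliminate A.
Round 2: B 265, D 123, C 366, E 375. Eliminate D.
Round 3: B 265, C 366, E 498. Eliminate B.
Round 4: C 400, E 729. E has a majority.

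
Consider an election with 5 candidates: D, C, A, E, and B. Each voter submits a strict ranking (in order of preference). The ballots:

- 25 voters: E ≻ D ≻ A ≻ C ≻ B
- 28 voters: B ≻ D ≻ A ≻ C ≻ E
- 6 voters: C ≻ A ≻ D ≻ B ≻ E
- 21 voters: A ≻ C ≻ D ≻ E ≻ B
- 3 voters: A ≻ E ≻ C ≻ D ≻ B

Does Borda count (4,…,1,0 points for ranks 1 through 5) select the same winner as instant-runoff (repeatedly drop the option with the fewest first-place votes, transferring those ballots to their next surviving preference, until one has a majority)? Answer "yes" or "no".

Borda — scores: D 216, C 146, A 220, E 130, B 118. Winner: A.
Instant-runoff — R1 D 0, C 6, A 24, E 25, B 28 (D out); R2 C 6, A 24, E 25, B 28 (C out); R3 A 30, E 25, B 28 (E out); R4 A 55, B 28 (A winner). Winner: A.
The two methods agree.

yes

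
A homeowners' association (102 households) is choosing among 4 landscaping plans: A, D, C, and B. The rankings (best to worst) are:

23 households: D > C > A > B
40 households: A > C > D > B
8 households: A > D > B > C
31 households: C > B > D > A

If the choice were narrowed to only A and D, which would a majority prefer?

Voters preferring A to D: 48; preferring D to A: 54.
D wins the head-to-head.

D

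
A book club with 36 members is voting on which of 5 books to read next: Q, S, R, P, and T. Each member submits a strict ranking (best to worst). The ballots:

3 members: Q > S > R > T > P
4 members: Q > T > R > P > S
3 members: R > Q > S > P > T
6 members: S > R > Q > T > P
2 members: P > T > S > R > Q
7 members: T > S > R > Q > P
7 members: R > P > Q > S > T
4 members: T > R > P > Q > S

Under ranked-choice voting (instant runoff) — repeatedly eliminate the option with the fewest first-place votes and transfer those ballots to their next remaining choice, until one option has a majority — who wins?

R

Round 1: Q 7, S 6, R 10, P 2, T 11. Eliminate P.
Round 2: Q 7, S 6, R 10, T 13. Eliminate S.
Round 3: Q 7, R 16, T 13. Eliminate Q.
Round 4: R 19, T 17. R has a majority.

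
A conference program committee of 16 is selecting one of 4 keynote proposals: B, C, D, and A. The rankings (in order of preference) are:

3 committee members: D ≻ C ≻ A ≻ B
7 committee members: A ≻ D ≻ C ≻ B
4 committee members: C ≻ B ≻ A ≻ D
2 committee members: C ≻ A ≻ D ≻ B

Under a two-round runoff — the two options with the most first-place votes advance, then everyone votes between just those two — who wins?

C

Round 1 first-place votes: B 0, C 6, D 3, A 7.
A and C advance.
Runoff: A is preferred to C by 7 voters; C by 9.
C wins the runoff.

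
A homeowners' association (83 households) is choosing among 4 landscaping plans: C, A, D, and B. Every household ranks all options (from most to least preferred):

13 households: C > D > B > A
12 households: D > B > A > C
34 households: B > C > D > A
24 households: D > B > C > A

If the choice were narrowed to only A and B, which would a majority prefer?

Voters preferring A to B: 0; preferring B to A: 83.
B wins the head-to-head.

B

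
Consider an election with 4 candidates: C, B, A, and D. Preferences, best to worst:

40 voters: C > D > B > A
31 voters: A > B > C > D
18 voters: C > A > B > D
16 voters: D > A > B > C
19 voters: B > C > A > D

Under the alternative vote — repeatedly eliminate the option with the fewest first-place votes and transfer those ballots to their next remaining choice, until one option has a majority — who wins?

Round 1: C 58, B 19, A 31, D 16. Eliminate D.
Round 2: C 58, B 19, A 47. Eliminate B.
Round 3: C 77, A 47. C has a majority.

C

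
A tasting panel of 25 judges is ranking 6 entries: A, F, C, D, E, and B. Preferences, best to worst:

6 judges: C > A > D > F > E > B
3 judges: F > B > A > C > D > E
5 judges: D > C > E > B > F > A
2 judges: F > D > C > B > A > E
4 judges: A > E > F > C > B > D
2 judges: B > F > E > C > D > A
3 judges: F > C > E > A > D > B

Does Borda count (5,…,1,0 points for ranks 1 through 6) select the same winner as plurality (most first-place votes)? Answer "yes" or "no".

Borda — scores: A 61, F 77, C 86, D 59, E 52, B 40. Winner: C.
Plurality — first-place votes: A 4, F 8, C 6, D 5, E 0, B 2. Winner: F.
The two methods disagree.

no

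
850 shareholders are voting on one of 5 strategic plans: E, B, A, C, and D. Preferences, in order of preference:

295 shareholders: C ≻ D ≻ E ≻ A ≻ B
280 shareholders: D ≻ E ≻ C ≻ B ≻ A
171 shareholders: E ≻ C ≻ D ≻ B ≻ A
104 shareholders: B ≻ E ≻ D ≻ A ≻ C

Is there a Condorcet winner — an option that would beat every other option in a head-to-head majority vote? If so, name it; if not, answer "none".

Checking pairwise contests:
D beats E 575–275.
E beats B 746–104.
E beats A 850–0.
E beats C 555–295.
C beats D 466–384.
Every option loses at least one head-to-head, so there is no Condorcet winner.

none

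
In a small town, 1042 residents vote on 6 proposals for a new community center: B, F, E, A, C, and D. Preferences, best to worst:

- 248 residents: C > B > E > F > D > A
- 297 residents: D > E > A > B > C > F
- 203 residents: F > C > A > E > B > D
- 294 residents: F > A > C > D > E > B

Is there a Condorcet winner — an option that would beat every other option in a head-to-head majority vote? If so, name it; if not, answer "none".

none

Checking pairwise contests:
E beats B 794–248.
B beats F 545–497.
C beats E 745–297.
F beats A 745–297.
A beats C 591–451.
F beats D 745–297.
Every option loses at least one head-to-head, so there is no Condorcet winner.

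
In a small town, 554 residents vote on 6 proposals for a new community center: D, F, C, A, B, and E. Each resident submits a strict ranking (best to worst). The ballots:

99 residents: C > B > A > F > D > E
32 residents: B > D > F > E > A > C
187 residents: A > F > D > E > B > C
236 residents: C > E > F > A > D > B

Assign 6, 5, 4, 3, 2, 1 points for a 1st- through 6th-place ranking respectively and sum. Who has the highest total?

D: 99·2 + 32·5 + 187·4 + 236·2 = 1578
F: 99·3 + 32·4 + 187·5 + 236·4 = 2304
C: 99·6 + 32·1 + 187·1 + 236·6 = 2229
A: 99·4 + 32·2 + 187·6 + 236·3 = 2290
B: 99·5 + 32·6 + 187·2 + 236·1 = 1297
E: 99·1 + 32·3 + 187·3 + 236·5 = 1936
F has the highest Borda score (2304).

F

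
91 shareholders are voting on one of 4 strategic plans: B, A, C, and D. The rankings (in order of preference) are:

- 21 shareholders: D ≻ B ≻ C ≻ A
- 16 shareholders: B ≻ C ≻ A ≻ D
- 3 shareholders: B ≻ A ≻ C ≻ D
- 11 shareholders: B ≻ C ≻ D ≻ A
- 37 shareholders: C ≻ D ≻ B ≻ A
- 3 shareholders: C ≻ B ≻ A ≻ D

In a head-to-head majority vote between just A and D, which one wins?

D

Voters preferring A to D: 22; preferring D to A: 69.
D wins the head-to-head.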